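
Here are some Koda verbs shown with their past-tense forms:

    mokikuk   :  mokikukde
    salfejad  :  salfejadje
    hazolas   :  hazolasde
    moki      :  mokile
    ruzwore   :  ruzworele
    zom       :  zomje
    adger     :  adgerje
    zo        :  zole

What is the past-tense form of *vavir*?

The pattern is voicing of the final sound: -de when the stem ends in a voiceless consonant (*mokikuk*, *hazolas*); -je when the stem ends in a voiced consonant (*salfejad*, *zom*, *adger*); -le when the stem ends in a vowel (*moki*, *ruzwore*, *zo*).
*vavir* — final sound /r/ (a voiced consonant) → -je → *vavirje*.

vavirje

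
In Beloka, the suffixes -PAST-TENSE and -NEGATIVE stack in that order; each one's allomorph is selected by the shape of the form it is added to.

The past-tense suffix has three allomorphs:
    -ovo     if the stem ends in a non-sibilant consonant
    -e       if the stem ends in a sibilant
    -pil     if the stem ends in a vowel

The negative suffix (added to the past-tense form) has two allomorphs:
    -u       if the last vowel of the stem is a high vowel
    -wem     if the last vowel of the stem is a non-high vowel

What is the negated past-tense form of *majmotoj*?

The final sound of *majmotoj* is /j/, which is a non-sibilant consonant, so the past-tense suffix is -ovo, giving *majmotojovo*.
The past-tense form *majmotojovo*: last vowel = /o/, a non-high vowel → -wem → *majmotojovowem*.

majmotojovowem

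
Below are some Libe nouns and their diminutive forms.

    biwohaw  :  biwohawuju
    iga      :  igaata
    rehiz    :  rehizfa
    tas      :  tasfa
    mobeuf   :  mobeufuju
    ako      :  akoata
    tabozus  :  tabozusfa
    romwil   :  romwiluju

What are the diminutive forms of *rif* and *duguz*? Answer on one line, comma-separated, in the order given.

rifuju, duguzfa

The suffix is conditioned by the final sound: -fa when the stem ends in a sibilant (*rehiz*, *tas*, *tabozus*); -uju when the stem ends in a non-sibilant consonant (*biwohaw*, *mobeuf*, *romwil*); -ata when the stem ends in a vowel (*iga*, *ako*).
The final sound of *rif* is /f/, which is a non-sibilant consonant, so the suffix is -uju, giving *rifuju*.
The final sound of *duguz* is /z/, which is a sibilant, so the suffix is -fa, giving *duguzfa*.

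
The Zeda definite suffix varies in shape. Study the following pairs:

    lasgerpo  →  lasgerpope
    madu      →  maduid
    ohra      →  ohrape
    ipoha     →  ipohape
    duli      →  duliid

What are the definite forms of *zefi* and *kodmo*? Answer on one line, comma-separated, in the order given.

zefiid, kodmope

The suffix is conditioned by the last vowel: -id when the last vowel of the stem is a high vowel (*madu*, *duli*); -pe when the last vowel of the stem is a non-high vowel (*lasgerpo*, *ohra*, *ipoha*).
Since the last vowel of *zefi* is /i/ (a high vowel), it takes -id, giving *zefiid*.
Since the last vowel of *kodmo* is /o/ (a non-high vowel), it takes -pe, giving *kodmope*.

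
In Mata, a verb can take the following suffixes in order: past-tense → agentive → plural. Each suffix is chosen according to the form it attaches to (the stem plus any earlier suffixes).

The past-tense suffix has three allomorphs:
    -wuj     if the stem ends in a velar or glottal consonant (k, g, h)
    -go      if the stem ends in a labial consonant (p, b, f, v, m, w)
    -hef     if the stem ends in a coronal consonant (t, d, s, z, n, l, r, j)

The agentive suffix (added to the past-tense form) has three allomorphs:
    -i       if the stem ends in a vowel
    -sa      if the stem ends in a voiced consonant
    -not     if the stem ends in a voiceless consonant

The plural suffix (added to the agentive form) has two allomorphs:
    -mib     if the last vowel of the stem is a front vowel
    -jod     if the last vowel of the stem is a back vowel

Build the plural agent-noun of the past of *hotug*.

hotugwujsajod

The final consonant of *hotug* is /g/, which is velar/glottal, so the past-tense suffix is -wuj, giving *hotugwuj*.
The past-tense form *hotugwuj* — final sound /j/ (a voiced consonant) → -sa → *hotugwujsa*.
The last vowel of the agentive form *hotugwujsa* is /a/, which is a back vowel, so the plural suffix is -jod, giving *hotugwujsajod*.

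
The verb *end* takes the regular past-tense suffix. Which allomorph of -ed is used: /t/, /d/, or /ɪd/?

/ɪd/

The stem *end* ends in /t/ or /d/.
The -ed suffix is realized as /ɪd/ after /t, d/; as /t/ after other voiceless consonants; and as /d/ after other voiced sounds.
So -ed on *end* is pronounced /ɪd/.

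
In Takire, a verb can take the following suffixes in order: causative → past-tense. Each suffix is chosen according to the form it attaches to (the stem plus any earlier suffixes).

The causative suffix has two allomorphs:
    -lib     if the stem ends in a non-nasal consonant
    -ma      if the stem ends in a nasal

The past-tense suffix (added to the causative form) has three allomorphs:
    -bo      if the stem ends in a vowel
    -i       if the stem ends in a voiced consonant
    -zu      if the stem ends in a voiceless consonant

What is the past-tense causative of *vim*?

*vim* — final consonant /m/ (a nasal) → -ma → *vimma*.
The causative form *vimma*: final sound = /a/, a vowel → -bo → *vimmabo*.

vimmabo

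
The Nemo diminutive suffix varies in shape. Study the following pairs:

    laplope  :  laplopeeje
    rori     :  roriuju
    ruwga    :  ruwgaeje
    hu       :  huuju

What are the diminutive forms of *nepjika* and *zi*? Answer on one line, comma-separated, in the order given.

The alternation tracks the last vowel of the stem — -uju when the last vowel of the stem is a high vowel (*rori*, *hu*); -eje when the last vowel of the stem is a non-high vowel (*laplope*, *ruwga*).
*nepjika*: last vowel = /a/, a non-high vowel → -eje → *nepjikaeje*.
Since the last vowel of *zi* is /i/ (a high vowel), it takes -uju, giving *ziuju*.

nepjikaeje, ziuju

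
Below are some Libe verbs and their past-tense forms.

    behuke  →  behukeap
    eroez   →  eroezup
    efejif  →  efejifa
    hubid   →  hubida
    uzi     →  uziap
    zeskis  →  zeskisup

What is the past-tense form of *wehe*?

weheap

The suffix is conditioned by the final sound: -up when the stem ends in a sibilant (*eroez*, *zeskis*); -a when the stem ends in a non-sibilant consonant (*efejif*, *hubid*); -ap when the stem ends in a vowel (*behuke*, *uzi*).
*wehe* — final sound /e/ (a vowel) → -ap → *weheap*.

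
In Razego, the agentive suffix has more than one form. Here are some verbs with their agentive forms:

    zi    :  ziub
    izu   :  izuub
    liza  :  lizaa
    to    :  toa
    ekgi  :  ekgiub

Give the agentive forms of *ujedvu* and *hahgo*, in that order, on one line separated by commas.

ujedvuub, hahgoa

The suffix is conditioned by the last vowel: -ub when the last vowel of the stem is a high vowel (*zi*, *izu*, *ekgi*); -a when the last vowel of the stem is a non-high vowel (*liza*, *to*).
*ujedvu*: last vowel = /u/, a high vowel → -ub → *ujedvuub*.
*hahgo*: last vowel = /o/, a non-high vowel → -a → *hahgoa*.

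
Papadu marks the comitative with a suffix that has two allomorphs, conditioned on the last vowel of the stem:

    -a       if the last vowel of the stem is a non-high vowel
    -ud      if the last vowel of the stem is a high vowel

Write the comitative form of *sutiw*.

sutiwud

*sutiw*: last vowel = /i/, a high vowel → -ud → *sutiwud*.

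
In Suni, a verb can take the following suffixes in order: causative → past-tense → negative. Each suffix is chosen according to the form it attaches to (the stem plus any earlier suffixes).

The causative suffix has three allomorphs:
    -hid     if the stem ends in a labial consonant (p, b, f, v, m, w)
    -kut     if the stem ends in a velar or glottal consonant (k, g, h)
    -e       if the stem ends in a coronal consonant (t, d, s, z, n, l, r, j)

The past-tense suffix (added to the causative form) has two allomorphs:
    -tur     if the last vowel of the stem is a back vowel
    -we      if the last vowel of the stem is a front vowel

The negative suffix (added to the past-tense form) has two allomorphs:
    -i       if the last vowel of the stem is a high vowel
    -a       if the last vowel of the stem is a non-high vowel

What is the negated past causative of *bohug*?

Since the final consonant of *bohug* is /g/ (velar/glottal), it takes -kut, giving *bohugkut*.
The causative form *bohugkut* — last vowel /u/ (a back vowel) → -tur → *bohugkuttur*.
Since the last vowel of the past-tense form *bohugkuttur* is /u/ (a high vowel), it takes -i, giving *bohugkutturi*.

bohugkutturi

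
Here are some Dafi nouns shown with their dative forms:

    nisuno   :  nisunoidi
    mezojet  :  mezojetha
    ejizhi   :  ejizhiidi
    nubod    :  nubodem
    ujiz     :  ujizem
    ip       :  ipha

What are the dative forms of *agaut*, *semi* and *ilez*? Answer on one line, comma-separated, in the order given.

The pattern is voicing of the final sound: -ha when the stem ends in a voiceless consonant (*mezojet*, *ip*); -em when the stem ends in a voiced consonant (*nubod*, *ujiz*); -idi when the stem ends in a vowel (*nisuno*, *ejizhi*).
*agaut* — final sound /t/ (a voiceless consonant) → -ha → *agautha*.
Since the final sound of *semi* is /i/ (a vowel), it takes -idi, giving *semiidi*.
*ilez*: final sound = /z/, a voiced consonant → -em → *ilezem*.

agautha, semiidi, ilezem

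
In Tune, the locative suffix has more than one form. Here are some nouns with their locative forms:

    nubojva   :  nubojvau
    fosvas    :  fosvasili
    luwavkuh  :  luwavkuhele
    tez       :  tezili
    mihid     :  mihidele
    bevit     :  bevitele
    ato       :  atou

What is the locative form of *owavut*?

owavutele

The suffix is conditioned by the final sound: -ili when the stem ends in a sibilant (*fosvas*, *tez*); -ele when the stem ends in a non-sibilant consonant (*luwavkuh*, *mihid*, *bevit*); -u when the stem ends in a vowel (*nubojva*, *ato*).
*owavut* — final sound /t/ (a non-sibilant consonant) → -ele → *owavutele*.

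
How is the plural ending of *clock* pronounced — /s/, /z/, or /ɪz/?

The stem *clock* ends in a voiceless non-sibilant consonant.
The plural suffix surfaces as /ɪz/ after sibilants, /s/ after other voiceless consonants, and /z/ after other voiced sounds.
So the plural -s on *clock* is pronounced /s/.

/s/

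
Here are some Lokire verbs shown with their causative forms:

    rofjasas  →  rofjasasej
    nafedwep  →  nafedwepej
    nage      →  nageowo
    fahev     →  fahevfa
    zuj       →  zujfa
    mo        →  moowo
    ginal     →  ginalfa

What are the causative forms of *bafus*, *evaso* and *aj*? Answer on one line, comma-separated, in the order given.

bafusej, evasoowo, ajfa

The pattern is voicing of the final sound: -ej when the stem ends in a voiceless consonant (*rofjasas*, *nafedwep*); -fa when the stem ends in a voiced consonant (*fahev*, *zuj*, *ginal*); -owo when the stem ends in a vowel (*nage*, *mo*).
*bafus* — final sound /s/ (a voiceless consonant) → -ej → *bafusej*.
*evaso* — final sound /o/ (a vowel) → -owo → *evasoowo*.
*aj*: final sound = /j/, a voiced consonant → -fa → *ajfa*.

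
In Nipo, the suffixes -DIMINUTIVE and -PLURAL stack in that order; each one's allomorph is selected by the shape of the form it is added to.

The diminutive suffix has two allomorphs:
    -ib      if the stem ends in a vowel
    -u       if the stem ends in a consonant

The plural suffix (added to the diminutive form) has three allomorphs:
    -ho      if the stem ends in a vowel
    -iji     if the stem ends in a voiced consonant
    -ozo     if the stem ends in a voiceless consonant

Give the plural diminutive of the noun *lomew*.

lomewuho

Since the final sound of *lomew* is /w/ (a consonant), it takes -u, giving *lomewu*.
The diminutive form *lomewu*: final sound = /u/, a vowel → -ho → *lomewuho*.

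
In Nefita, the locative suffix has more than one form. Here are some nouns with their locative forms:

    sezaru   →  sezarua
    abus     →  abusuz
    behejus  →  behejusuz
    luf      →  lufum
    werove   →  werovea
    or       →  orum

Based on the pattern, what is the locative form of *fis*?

The suffix is conditioned by the final sound: -uz when the stem ends in a sibilant (*abus*, *behejus*); -um when the stem ends in a non-sibilant consonant (*luf*, *or*); -a when the stem ends in a vowel (*sezaru*, *werove*).
*fis*: final sound = /s/, a sibilant → -uz → *fisuz*.

fisuz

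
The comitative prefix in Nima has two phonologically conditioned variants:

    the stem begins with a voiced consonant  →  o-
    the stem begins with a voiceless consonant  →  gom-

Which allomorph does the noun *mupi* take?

o-

*mupi* — first consonant /m/ (voiced) → o-.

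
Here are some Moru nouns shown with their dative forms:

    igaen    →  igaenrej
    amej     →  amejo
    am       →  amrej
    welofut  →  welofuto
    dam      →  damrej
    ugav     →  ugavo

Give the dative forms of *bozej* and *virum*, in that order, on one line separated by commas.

Looking at the final consonant of each stem: -rej when the stem ends in a nasal (*igaen*, *am*, *dam*); -o when the stem ends in a non-nasal consonant (*amej*, *welofut*, *ugav*).
*bozej*: final consonant = /j/, non-nasal → -o → *bozejo*.
*virum* — final consonant /m/ (a nasal) → -rej → *virumrej*.

bozejo, virumrej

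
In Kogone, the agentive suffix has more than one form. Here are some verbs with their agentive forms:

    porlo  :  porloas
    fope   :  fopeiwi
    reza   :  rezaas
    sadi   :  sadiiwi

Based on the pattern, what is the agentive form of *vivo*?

The pattern is front/back vowel harmony: -iwi when the last vowel of the stem is a front vowel (*fope*, *sadi*); -as when the last vowel of the stem is a back vowel (*porlo*, *reza*).
The last vowel of *vivo* is /o/, which is a back vowel, so the suffix is -as, giving *vivoas*.

vivoas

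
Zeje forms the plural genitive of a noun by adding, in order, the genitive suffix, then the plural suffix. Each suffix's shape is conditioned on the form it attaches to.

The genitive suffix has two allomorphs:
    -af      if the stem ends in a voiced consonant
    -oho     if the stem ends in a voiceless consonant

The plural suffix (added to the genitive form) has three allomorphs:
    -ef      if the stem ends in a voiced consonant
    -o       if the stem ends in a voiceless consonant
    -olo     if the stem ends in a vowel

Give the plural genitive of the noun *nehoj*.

nehojafo

The final consonant of *nehoj* is /j/, which is voiced, so the genitive suffix is -af, giving *nehojaf*.
The final sound of the genitive form *nehojaf* is /f/, which is a voiceless consonant, so the plural suffix is -o, giving *nehojafo*.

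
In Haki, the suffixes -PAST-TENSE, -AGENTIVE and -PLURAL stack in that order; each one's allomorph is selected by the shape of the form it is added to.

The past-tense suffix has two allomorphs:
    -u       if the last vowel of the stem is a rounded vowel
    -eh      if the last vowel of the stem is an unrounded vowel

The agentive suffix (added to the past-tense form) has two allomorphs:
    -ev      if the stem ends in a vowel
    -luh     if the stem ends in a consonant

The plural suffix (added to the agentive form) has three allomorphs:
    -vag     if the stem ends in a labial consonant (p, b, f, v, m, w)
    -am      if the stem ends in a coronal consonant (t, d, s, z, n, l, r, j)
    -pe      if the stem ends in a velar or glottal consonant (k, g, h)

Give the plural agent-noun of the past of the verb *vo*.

vouevvag

Since the last vowel of *vo* is /o/ (a rounded vowel), it takes -u, giving *vou*.
The past-tense form *vou* — final sound /u/ (a vowel) → -ev → *vouev*.
The agentive form *vouev*: final consonant = /v/, labial → -vag → *vouevvag*.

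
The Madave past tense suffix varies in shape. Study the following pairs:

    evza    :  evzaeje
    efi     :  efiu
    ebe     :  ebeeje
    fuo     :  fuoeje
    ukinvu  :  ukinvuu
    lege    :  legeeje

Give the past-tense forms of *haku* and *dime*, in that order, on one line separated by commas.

The suffix is conditioned by the last vowel: -u when the last vowel of the stem is a high vowel (*efi*, *ukinvu*); -eje when the last vowel of the stem is a non-high vowel (*evza*, *ebe*, *fuo*, *lege*).
*haku*: last vowel = /u/, a high vowel → -u → *hakuu*.
The last vowel of *dime* is /e/, which is a non-high vowel, so the suffix is -eje, giving *dimeeje*.

hakuu, dimeeje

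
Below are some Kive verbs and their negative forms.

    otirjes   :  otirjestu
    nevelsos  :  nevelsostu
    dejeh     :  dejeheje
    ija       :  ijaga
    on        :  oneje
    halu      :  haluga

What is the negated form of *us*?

Looking at the final sound of each stem: -tu when the stem ends in a sibilant (*otirjes*, *nevelsos*); -eje when the stem ends in a non-sibilant consonant (*dejeh*, *on*); -ga when the stem ends in a vowel (*ija*, *halu*).
Since the final sound of *us* is /s/ (a sibilant), it takes -tu, giving *ustu*.

ustu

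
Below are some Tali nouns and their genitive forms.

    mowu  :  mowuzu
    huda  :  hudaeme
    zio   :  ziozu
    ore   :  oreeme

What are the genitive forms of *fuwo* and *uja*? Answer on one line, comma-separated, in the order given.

fuwozu, ujaeme

Looking at the last vowel of each stem: -zu when the last vowel of the stem is a rounded vowel (*mowu*, *zio*); -eme when the last vowel of the stem is an unrounded vowel (*huda*, *ore*).
The last vowel of *fuwo* is /o/, which is a rounded vowel, so the suffix is -zu, giving *fuwozu*.
The last vowel of *uja* is /a/, which is an unrounded vowel, so the suffix is -eme, giving *ujaeme*.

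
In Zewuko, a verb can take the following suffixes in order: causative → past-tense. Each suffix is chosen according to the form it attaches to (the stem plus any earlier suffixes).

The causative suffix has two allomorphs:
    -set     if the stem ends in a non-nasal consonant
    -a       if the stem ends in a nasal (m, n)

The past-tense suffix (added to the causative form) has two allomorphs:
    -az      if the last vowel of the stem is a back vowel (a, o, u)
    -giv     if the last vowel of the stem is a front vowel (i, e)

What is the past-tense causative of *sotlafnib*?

sotlafnibsetgiv

*sotlafnib*: final consonant = /b/, non-nasal → -set → *sotlafnibset*.
The last vowel of the causative form *sotlafnibset* is /e/, which is a front vowel, so the past-tense suffix is -giv, giving *sotlafnibsetgiv*.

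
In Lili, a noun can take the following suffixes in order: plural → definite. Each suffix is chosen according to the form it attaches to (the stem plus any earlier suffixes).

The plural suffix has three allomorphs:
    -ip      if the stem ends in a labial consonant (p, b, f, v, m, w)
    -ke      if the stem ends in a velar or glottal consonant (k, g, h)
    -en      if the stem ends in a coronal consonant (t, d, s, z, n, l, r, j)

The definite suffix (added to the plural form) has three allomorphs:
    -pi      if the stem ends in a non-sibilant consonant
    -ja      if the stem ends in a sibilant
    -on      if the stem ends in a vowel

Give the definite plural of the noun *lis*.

*lis* — final consonant /s/ (coronal) → -en → *lisen*.
The plural form *lisen* — final sound /n/ (a non-sibilant consonant) → -pi → *lisenpi*.

lisenpi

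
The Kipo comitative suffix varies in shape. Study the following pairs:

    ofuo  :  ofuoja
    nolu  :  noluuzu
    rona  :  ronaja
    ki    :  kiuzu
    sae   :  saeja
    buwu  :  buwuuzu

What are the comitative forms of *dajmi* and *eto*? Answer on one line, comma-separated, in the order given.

dajmiuzu, etoja

The pattern is height harmony: -uzu when the last vowel of the stem is a high vowel (*nolu*, *ki*, *buwu*); -ja when the last vowel of the stem is a non-high vowel (*ofuo*, *rona*, *sae*).
*dajmi* — last vowel /i/ (a high vowel) → -uzu → *dajmiuzu*.
The last vowel of *eto* is /o/, which is a non-high vowel, so the suffix is -ja, giving *etoja*.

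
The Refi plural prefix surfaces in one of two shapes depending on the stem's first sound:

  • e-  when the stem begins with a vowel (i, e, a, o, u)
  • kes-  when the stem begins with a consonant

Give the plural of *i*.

*i* — first sound /i/ (a vowel) → e- → *ei*.

ei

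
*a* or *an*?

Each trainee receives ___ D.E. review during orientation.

The indefinite article is chosen by the initial *sound* of the following word, not its spelling.
The initialism *D.E.* is read letter by letter; the first letter, D, is pronounced /diː/, which begins with a consonant sound.
So the article is *a*: Each trainee receives a D.E. review during orientation.

a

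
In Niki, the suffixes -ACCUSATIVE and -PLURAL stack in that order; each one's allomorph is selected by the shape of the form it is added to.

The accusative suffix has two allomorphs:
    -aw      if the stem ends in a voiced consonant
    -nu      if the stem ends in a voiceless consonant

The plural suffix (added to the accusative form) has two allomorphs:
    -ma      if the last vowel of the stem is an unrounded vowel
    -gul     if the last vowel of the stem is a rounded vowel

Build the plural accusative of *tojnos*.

tojnosnugul

The final consonant of *tojnos* is /s/, which is voiceless, so the accusative suffix is -nu, giving *tojnosnu*.
The accusative form *tojnosnu* — last vowel /u/ (a rounded vowel) → -gul → *tojnosnugul*.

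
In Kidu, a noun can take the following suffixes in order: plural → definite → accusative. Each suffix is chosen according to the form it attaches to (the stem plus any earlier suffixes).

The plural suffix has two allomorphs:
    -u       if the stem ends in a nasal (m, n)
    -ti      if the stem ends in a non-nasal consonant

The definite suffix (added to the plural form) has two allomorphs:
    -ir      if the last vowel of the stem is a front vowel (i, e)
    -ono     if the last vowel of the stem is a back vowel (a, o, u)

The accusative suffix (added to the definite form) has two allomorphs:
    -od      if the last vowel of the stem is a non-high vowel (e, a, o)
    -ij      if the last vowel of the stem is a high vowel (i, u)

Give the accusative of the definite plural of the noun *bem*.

The final consonant of *bem* is /m/, which is a nasal, so the plural suffix is -u, giving *bemu*.
The plural form *bemu*: last vowel = /u/, a back vowel → -ono → *bemuono*.
The last vowel of the definite form *bemuono* is /o/, which is a non-high vowel, so the accusative suffix is -od, giving *bemuonood*.

bemuonood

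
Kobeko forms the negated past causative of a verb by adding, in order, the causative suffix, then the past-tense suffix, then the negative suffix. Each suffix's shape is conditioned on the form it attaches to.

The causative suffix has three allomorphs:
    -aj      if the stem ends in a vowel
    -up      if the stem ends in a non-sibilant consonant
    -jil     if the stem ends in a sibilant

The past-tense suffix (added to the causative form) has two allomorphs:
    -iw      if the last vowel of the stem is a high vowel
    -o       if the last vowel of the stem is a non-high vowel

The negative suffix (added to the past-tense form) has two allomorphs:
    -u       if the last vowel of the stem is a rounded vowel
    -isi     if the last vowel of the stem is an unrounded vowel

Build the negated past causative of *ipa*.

*ipa* — final sound /a/ (a vowel) → -aj → *ipaaj*.
The causative form *ipaaj*: last vowel = /a/, a non-high vowel → -o → *ipaajo*.
The last vowel of the past-tense form *ipaajo* is /o/, which is a rounded vowel, so the negative suffix is -u, giving *ipaajou*.

ipaajou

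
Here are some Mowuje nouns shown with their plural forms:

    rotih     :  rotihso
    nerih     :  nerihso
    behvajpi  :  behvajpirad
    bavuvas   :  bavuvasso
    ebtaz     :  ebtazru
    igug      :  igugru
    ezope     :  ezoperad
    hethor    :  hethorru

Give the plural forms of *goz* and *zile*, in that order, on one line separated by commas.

gozru, zilerad

The alternation tracks the final sound of the stem — -so when the stem ends in a voiceless consonant (*rotih*, *nerih*, *bavuvas*); -ru when the stem ends in a voiced consonant (*ebtaz*, *igug*, *hethor*); -rad when the stem ends in a vowel (*behvajpi*, *ezope*).
Since the final sound of *goz* is /z/ (a voiced consonant), it takes -ru, giving *gozru*.
Since the final sound of *zile* is /e/ (a vowel), it takes -rad, giving *zilerad*.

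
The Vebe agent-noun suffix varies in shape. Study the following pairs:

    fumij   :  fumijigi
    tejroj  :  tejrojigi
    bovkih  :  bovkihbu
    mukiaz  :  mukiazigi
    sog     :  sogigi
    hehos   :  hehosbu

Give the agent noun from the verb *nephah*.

Looking at the final consonant of each stem: -bu when the stem ends in a voiceless consonant (*bovkih*, *hehos*); -igi when the stem ends in a voiced consonant (*fumij*, *tejroj*, *mukiaz*, *sog*).
*nephah*: final consonant = /h/, voiceless → -bu → *nephahbu*.

nephahbu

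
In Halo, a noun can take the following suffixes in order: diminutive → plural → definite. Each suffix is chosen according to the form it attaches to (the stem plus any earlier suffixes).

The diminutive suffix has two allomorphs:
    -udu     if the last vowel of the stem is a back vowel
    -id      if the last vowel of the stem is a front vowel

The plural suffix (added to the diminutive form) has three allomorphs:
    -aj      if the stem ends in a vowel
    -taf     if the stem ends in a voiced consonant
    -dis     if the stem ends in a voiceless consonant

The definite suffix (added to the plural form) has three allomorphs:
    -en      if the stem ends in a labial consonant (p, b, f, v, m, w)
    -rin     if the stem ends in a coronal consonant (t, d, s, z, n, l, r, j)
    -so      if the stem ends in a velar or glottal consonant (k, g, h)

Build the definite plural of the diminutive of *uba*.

ubauduajrin

*uba*: last vowel = /a/, a back vowel → -udu → *ubaudu*.
Since the final sound of the diminutive form *ubaudu* is /u/ (a vowel), it takes -aj, giving *ubauduaj*.
The final consonant of the plural form *ubauduaj* is /j/, which is coronal, so the definite suffix is -rin, giving *ubauduajrin*.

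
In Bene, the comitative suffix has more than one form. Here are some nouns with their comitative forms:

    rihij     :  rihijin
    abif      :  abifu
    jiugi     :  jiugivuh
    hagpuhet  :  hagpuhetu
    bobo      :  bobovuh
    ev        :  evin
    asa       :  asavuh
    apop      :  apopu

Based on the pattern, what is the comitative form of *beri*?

berivuh

The alternation tracks the final sound of the stem — -u when the stem ends in a voiceless consonant (*abif*, *hagpuhet*, *apop*); -in when the stem ends in a voiced consonant (*rihij*, *ev*); -vuh when the stem ends in a vowel (*jiugi*, *bobo*, *asa*).
Since the final sound of *beri* is /i/ (a vowel), it takes -vuh, giving *berivuh*.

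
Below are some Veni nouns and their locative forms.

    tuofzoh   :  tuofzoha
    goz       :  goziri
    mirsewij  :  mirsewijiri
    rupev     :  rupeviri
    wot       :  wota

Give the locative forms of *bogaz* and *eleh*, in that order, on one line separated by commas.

The pattern is voicing of the final consonant: -a when the stem ends in a voiceless consonant (*tuofzoh*, *wot*); -iri when the stem ends in a voiced consonant (*goz*, *mirsewij*, *rupev*).
The final consonant of *bogaz* is /z/, which is voiced, so the suffix is -iri, giving *bogaziri*.
*eleh*: final consonant = /h/, voiceless → -a → *eleha*.

bogaziri, eleha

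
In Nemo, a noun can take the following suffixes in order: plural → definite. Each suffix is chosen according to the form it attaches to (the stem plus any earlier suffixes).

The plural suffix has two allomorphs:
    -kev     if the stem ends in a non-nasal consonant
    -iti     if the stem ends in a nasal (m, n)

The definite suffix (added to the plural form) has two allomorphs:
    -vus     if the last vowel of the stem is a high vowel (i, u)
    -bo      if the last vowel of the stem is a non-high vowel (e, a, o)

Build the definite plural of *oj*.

The final consonant of *oj* is /j/, which is non-nasal, so the plural suffix is -kev, giving *ojkev*.
The plural form *ojkev* — last vowel /e/ (a non-high vowel) → -bo → *ojkevbo*.

ojkevbo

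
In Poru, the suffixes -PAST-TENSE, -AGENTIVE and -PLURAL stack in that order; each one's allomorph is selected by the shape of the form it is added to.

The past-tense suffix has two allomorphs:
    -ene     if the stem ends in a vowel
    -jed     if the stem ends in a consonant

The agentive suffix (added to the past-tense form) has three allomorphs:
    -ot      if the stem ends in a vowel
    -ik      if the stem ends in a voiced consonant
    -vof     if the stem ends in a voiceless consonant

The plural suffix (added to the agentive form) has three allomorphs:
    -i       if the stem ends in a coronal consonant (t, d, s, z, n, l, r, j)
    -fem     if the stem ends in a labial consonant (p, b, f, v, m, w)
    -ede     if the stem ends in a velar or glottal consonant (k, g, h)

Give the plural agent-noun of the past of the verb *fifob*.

*fifob* — final sound /b/ (a consonant) → -jed → *fifobjed*.
The past-tense form *fifobjed* — final sound /d/ (a voiced consonant) → -ik → *fifobjedik*.
The agentive form *fifobjedik*: final consonant = /k/, velar/glottal → -ede → *fifobjedikede*.

fifobjedikede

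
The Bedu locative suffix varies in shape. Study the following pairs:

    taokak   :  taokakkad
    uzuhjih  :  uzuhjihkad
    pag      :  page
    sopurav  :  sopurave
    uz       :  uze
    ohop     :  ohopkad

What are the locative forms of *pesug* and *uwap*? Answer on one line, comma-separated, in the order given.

pesuge, uwapkad

Looking at the final consonant of each stem: -kad when the stem ends in a voiceless consonant (*taokak*, *uzuhjih*, *ohop*); -e when the stem ends in a voiced consonant (*pag*, *sopurav*, *uz*).
*pesug* — final consonant /g/ (voiced) → -e → *pesuge*.
*uwap*: final consonant = /p/, voiceless → -kad → *uwapkad*.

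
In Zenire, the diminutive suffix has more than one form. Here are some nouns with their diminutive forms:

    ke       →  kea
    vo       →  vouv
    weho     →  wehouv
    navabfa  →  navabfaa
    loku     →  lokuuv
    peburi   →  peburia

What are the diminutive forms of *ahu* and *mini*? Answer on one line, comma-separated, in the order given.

ahuuv, minia

Looking at the last vowel of each stem: -uv when the last vowel of the stem is a rounded vowel (*vo*, *weho*, *loku*); -a when the last vowel of the stem is an unrounded vowel (*ke*, *navabfa*, *peburi*).
*ahu*: last vowel = /u/, a rounded vowel → -uv → *ahuuv*.
Since the last vowel of *mini* is /i/ (an unrounded vowel), it takes -a, giving *minia*.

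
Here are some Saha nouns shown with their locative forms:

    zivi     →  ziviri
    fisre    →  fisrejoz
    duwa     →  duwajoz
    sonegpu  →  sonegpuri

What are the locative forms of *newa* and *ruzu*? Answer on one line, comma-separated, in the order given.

newajoz, ruzuri

Looking at the last vowel of each stem: -ri when the last vowel of the stem is a high vowel (*zivi*, *sonegpu*); -joz when the last vowel of the stem is a non-high vowel (*fisre*, *duwa*).
*newa*: last vowel = /a/, a non-high vowel → -joz → *newajoz*.
*ruzu* — last vowel /u/ (a high vowel) → -ri → *ruzuri*.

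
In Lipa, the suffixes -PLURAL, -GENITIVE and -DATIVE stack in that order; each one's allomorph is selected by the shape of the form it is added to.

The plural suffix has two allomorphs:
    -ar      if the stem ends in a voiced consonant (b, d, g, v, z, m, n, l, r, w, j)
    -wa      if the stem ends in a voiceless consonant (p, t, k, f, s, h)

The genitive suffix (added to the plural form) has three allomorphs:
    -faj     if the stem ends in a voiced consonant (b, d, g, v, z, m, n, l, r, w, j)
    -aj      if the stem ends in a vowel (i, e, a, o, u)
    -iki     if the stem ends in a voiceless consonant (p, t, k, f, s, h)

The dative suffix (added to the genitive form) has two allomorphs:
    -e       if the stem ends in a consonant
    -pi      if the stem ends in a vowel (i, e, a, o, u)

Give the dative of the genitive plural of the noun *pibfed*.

pibfedarfaje

*pibfed* — final consonant /d/ (voiced) → -ar → *pibfedar*.
The plural form *pibfedar* — final sound /r/ (a voiced consonant) → -faj → *pibfedarfaj*.
The genitive form *pibfedarfaj* — final sound /j/ (a consonant) → -e → *pibfedarfaje*.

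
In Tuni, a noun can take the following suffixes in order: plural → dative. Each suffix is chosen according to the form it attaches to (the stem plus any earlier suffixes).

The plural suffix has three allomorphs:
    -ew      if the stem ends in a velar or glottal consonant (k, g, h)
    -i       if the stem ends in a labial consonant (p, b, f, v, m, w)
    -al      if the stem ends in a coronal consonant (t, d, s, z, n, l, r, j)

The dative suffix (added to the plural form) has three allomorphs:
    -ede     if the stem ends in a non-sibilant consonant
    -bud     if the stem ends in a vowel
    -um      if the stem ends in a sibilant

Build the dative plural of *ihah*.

*ihah* — final consonant /h/ (velar/glottal) → -ew → *ihahew*.
The final sound of the plural form *ihahew* is /w/, which is a non-sibilant consonant, so the dative suffix is -ede, giving *ihahewede*.

ihahewede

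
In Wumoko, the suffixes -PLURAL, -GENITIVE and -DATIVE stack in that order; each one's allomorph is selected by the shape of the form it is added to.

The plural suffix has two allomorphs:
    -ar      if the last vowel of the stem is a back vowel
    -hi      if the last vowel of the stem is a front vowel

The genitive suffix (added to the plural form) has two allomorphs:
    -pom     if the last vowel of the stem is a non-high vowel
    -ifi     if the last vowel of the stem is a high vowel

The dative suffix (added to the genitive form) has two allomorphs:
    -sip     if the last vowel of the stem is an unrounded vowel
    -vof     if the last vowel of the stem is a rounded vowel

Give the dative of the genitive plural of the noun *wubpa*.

wubpaarpomvof

Since the last vowel of *wubpa* is /a/ (a back vowel), it takes -ar, giving *wubpaar*.
Since the last vowel of the plural form *wubpaar* is /a/ (a non-high vowel), it takes -pom, giving *wubpaarpom*.
The genitive form *wubpaarpom* — last vowel /o/ (a rounded vowel) → -vof → *wubpaarpomvof*.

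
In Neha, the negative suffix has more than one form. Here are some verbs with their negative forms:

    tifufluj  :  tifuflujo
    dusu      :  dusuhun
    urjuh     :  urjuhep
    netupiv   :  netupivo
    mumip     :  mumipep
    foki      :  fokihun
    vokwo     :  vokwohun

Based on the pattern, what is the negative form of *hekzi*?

The suffix is conditioned by the final sound: -ep when the stem ends in a voiceless consonant (*urjuh*, *mumip*); -o when the stem ends in a voiced consonant (*tifufluj*, *netupiv*); -hun when the stem ends in a vowel (*dusu*, *foki*, *vokwo*).
The final sound of *hekzi* is /i/, which is a vowel, so the suffix is -hun, giving *hekzihun*.

hekzihun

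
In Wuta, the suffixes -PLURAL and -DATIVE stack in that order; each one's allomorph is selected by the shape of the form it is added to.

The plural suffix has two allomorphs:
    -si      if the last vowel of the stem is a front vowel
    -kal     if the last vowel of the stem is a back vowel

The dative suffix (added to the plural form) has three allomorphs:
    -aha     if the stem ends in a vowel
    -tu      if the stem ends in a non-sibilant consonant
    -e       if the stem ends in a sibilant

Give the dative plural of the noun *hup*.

Since the last vowel of *hup* is /u/ (a back vowel), it takes -kal, giving *hupkal*.
The final sound of the plural form *hupkal* is /l/, which is a non-sibilant consonant, so the dative suffix is -tu, giving *hupkaltu*.

hupkaltu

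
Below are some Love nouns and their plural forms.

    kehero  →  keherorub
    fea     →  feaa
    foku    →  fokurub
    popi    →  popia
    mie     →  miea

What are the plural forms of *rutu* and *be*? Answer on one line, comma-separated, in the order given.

The pattern is rounding harmony: -rub when the last vowel of the stem is a rounded vowel (*kehero*, *foku*); -a when the last vowel of the stem is an unrounded vowel (*fea*, *popi*, *mie*).
*rutu* — last vowel /u/ (a rounded vowel) → -rub → *ruturub*.
Since the last vowel of *be* is /e/ (an unrounded vowel), it takes -a, giving *bea*.

ruturub, bea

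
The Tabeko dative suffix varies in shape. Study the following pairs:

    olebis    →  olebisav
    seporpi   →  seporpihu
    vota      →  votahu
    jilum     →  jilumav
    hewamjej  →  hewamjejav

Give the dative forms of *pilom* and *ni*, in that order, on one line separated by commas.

pilomav, nihu

The pattern is consonant vs. vowel: -av when the stem ends in a consonant (*olebis*, *jilum*, *hewamjej*); -hu when the stem ends in a vowel (*seporpi*, *vota*).
Since the final sound of *pilom* is /m/ (a consonant), it takes -av, giving *pilomav*.
*ni*: final sound = /i/, a vowel → -hu → *nihu*.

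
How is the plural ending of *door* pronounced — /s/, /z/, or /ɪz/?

The stem *door* ends in a voiced non-sibilant sound.
The plural suffix surfaces as /ɪz/ after sibilants, /s/ after other voiceless consonants, and /z/ after other voiced sounds.
So the plural -s on *door* is pronounced /z/.

/z/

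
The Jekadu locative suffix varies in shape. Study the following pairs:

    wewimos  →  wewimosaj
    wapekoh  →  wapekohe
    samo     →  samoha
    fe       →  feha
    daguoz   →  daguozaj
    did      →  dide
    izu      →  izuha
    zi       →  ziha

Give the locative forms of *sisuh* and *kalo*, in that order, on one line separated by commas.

sisuhe, kaloha

The alternation tracks the final sound of the stem — -aj when the stem ends in a sibilant (*wewimos*, *daguoz*); -e when the stem ends in a non-sibilant consonant (*wapekoh*, *did*); -ha when the stem ends in a vowel (*samo*, *fe*, *izu*, *zi*).
Since the final sound of *sisuh* is /h/ (a non-sibilant consonant), it takes -e, giving *sisuhe*.
The final sound of *kalo* is /o/, which is a vowel, so the suffix is -ha, giving *kaloha*.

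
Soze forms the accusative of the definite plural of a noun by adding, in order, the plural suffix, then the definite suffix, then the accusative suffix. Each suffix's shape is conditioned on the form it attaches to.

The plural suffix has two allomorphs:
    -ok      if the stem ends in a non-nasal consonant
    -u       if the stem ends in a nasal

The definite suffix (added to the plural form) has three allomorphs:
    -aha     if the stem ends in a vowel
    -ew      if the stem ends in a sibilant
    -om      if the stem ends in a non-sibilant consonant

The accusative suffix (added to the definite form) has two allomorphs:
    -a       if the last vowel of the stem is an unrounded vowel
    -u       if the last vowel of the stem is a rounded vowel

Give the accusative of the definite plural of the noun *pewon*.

pewonuahaa

*pewon* — final consonant /n/ (a nasal) → -u → *pewonu*.
The final sound of the plural form *pewonu* is /u/, which is a vowel, so the definite suffix is -aha, giving *pewonuaha*.
Since the last vowel of the definite form *pewonuaha* is /a/ (an unrounded vowel), it takes -a, giving *pewonuahaa*.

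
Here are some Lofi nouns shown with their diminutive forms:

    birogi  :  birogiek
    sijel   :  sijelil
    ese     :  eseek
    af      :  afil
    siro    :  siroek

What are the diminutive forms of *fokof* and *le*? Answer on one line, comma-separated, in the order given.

The suffix is conditioned by the final sound: -il when the stem ends in a consonant (*sijel*, *af*); -ek when the stem ends in a vowel (*birogi*, *ese*, *siro*).
*fokof* — final sound /f/ (a consonant) → -il → *fokofil*.
*le* — final sound /e/ (a vowel) → -ek → *leek*.

fokofil, leek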